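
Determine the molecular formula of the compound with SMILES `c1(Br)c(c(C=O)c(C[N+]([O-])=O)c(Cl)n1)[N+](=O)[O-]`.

C7H3BrClN3O5

Heavy atoms from the SMILES: 1 Br, 7 C, 1 Cl, 3 N, 5 O.
Implicit hydrogens by atom environment:
  5 × C (aromatic): no H
  3 × O: no H
  2 × N (charge +1): no H
  2 × O (charge -1): no H
  1 × Br: no H
  1 × C: 2 H
  1 × C: 1 H
  1 × Cl: no H
  1 × N (aromatic): no H
  Total hydrogens = 3.
Molecular formula: C7H3BrClN3O5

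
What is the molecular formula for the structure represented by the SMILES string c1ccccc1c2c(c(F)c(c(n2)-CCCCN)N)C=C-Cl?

Heavy atoms from the SMILES: 17 C, 1 Cl, 1 F, 3 N.
Implicit hydrogens by atom environment:
  6 × C (aromatic): no H
  5 × C (aromatic): 1 H each → 5
  4 × C: 2 H each → 8
  2 × C: 1 H each → 2
  2 × N: 2 H each → 4
  1 × Cl: no H
  1 × F: no H
  1 × N (aromatic): no H
  Total hydrogens = 19.
Molecular formula: C17H19ClFN3

C17H19ClFN3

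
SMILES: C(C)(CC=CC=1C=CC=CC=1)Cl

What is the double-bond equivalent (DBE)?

5

Molecular formula from the SMILES: C11H13Cl.
DoU = (2C + 2 + N − H − X)/2 = (2·11 + 2 + 0 − 13 − 1)/2 = 10/2 = 5.
(Structurally: 1 ring(s) + 4 π bond(s) = 5.)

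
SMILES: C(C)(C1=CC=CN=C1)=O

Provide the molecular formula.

C7H7NO

Heavy atoms from the SMILES: 7 C, 1 N, 1 O.
Implicit hydrogens by atom environment:
  4 × C (aromatic): 1 H each → 4
  1 × C: 3 H
  1 × C (aromatic): no H
  1 × C: no H
  1 × N (aromatic): no H
  1 × O: no H
  Total hydrogens = 7.
Molecular formula: C7H7NO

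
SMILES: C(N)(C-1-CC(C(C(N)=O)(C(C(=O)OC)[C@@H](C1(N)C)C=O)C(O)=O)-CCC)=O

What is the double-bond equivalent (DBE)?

Molecular formula from the SMILES: C17H27N3O7.
DoU = (2C + 2 + N − H − X)/2 = (2·17 + 2 + 3 − 27 − 0)/2 = 12/2 = 6.
(Structurally: 1 ring(s) + 5 π bond(s) = 6.)

6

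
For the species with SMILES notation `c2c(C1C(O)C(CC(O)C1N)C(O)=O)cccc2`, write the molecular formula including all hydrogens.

C13H17NO4

Heavy atoms from the SMILES: 13 C, 1 N, 4 O.
Implicit hydrogens by atom environment:
  5 × C: 1 H each → 5
  5 × C (aromatic): 1 H each → 5
  3 × O: 1 H each → 3
  1 × C: 2 H
  1 × C: no H
  1 × C (aromatic): no H
  1 × N: 2 H
  1 × O: no H
  Total hydrogens = 17.
Molecular formula: C13H17NO4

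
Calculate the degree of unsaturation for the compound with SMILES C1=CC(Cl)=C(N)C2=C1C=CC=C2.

7

Molecular formula from the SMILES: C10H8ClN.
DoU = (2C + 2 + N − H − X)/2 = (2·10 + 2 + 1 − 8 − 1)/2 = 14/2 = 7.
(Structurally: 2 ring(s) + 5 π bond(s) = 7.)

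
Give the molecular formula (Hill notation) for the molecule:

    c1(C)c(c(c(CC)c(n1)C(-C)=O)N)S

C10H14N2OS

Heavy atoms from the SMILES: 10 C, 2 N, 1 O, 1 S.
Implicit hydrogens by atom environment:
  5 × C (aromatic): no H
  3 × C: 3 H each → 9
  1 × C: 2 H
  1 × C: no H
  1 × N: 2 H
  1 × N (aromatic): no H
  1 × O: no H
  1 × S: 1 H
  Total hydrogens = 14.
Molecular formula: C10H14N2OS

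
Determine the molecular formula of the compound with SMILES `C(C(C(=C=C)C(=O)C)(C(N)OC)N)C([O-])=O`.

Heavy atoms from the SMILES: 10 C, 2 N, 4 O.
Implicit hydrogens by atom environment:
  5 × C: no H
  3 × O: no H
  2 × C: 3 H each → 6
  2 × C: 2 H each → 4
  2 × N: 2 H each → 4
  1 × C: 1 H
  1 × O (charge -1): no H
  Total hydrogens = 15.
Net charge -1.
Molecular formula: C10H15N2O4-

C10H15N2O4-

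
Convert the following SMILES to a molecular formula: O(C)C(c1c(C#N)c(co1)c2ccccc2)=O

C13H9NO3

Heavy atoms from the SMILES: 13 C, 1 N, 3 O.
Implicit hydrogens by atom environment:
  6 × C (aromatic): 1 H each → 6
  4 × C (aromatic): no H
  2 × C: no H
  2 × O: no H
  1 × C: 3 H
  1 × N: no H
  1 × O (aromatic): no H
  Total hydrogens = 9.
Molecular formula: C13H9NO3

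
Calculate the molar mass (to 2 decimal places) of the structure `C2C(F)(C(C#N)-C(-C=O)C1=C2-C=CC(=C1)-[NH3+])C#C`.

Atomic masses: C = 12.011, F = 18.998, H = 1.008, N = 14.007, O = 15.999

243.26

Molecular formula: C14H12FN2O+.
M = 14×12.011 + 1×18.998 + 12×1.008 + 2×14.007 + 1×15.999 = 243.26 g/mol.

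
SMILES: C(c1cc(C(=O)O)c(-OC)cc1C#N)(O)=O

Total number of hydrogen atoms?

Hydrogens are implicit in SMILES; fill each atom to its normal valence:
  4 × C (aromatic): no H
  3 × C: no H
  3 × O: no H
  2 × C (aromatic): 1 H each → 2
  2 × O: 1 H each → 2
  1 × C: 3 H
  1 × N: no H
  Total hydrogens = 7.

7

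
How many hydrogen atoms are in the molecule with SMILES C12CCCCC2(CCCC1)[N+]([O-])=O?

17

Hydrogens are implicit in SMILES; fill each atom to its normal valence:
  8 × C: 2 H each → 16
  1 × C: 1 H
  1 × C: no H
  1 × N (charge +1): no H
  1 × O: no H
  1 × O (charge -1): no H
  Total hydrogens = 17.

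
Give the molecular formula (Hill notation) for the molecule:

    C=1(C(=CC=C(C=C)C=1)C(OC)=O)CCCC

Heavy atoms from the SMILES: 14 C, 2 O.
Implicit hydrogens by atom environment:
  4 × C: 2 H each → 8
  3 × C (aromatic): 1 H each → 3
  3 × C (aromatic): no H
  2 × C: 3 H each → 6
  2 × O: no H
  1 × C: 1 H
  1 × C: no H
  Total hydrogens = 18.
Molecular formula: C14H18O2

C14H18O2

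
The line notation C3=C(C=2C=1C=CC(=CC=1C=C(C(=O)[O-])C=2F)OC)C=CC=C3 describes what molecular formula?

Heavy atoms from the SMILES: 18 C, 1 F, 3 O.
Implicit hydrogens by atom environment:
  9 × C (aromatic): 1 H each → 9
  7 × C (aromatic): no H
  2 × O: no H
  1 × C: 3 H
  1 × C: no H
  1 × F: no H
  1 × O (charge -1): no H
  Total hydrogens = 12.
Net charge -1.
Molecular formula: C18H12FO3-

C18H12FO3-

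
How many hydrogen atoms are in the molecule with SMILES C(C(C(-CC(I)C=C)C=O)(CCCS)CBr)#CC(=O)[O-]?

Hydrogens are implicit in SMILES; fill each atom to its normal valence:
  6 × C: 2 H each → 12
  4 × C: 1 H each → 4
  4 × C: no H
  2 × O: no H
  1 × Br: no H
  1 × I: no H
  1 × O (charge -1): no H
  1 × S: 1 H
  Total hydrogens = 17.

17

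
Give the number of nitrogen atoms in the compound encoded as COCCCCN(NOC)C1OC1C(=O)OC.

2

The symbol for nitrogen appears 2 times in the SMILES.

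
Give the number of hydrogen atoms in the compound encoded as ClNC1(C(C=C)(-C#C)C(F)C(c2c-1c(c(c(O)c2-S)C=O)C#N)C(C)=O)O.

14

Hydrogens are implicit in SMILES; fill each atom to its normal valence:
  6 × C (aromatic): no H
  5 × C: 1 H each → 5
  5 × C: no H
  2 × O: 1 H each → 2
  2 × O: no H
  1 × C: 3 H
  1 × C: 2 H
  1 × Cl: no H
  1 × F: no H
  1 × N: 1 H
  1 × N: no H
  1 × S: 1 H
  Total hydrogens = 14.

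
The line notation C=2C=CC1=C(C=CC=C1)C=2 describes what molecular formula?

Heavy atoms from the SMILES: 10 C.
Implicit hydrogens by atom environment:
  8 × C (aromatic): 1 H each → 8
  2 × C (aromatic): no H
  Total hydrogens = 8.
Molecular formula: C10H8

C10H8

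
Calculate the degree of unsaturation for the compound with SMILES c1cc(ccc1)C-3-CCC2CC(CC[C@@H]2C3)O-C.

6

Molecular formula from the SMILES: C17H24O.
DoU = (2C + 2 + N − H − X)/2 = (2·17 + 2 + 0 − 24 − 0)/2 = 12/2 = 6.
(Structurally: 3 ring(s) + 3 π bond(s) = 6.)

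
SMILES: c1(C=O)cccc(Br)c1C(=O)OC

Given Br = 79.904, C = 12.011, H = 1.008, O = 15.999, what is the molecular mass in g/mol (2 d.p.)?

Molecular formula: C9H7BrO3.
M = 1×79.904 + 9×12.011 + 7×1.008 + 3×15.999 = 243.06 g/mol.

243.06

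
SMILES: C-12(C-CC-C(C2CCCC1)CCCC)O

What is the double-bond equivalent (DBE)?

Molecular formula from the SMILES: C14H26O.
DoU = (2C + 2 + N − H − X)/2 = (2·14 + 2 + 0 − 26 − 0)/2 = 4/2 = 2.
(Structurally: 2 ring(s) + 0 π bond(s) = 2.)

2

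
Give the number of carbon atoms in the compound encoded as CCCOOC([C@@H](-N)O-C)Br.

The symbol for carbon appears 6 times in the SMILES.

6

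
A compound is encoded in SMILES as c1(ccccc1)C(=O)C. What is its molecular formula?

Heavy atoms from the SMILES: 8 C, 1 O.
Implicit hydrogens by atom environment:
  5 × C (aromatic): 1 H each → 5
  1 × C: 3 H
  1 × C (aromatic): no H
  1 × C: no H
  1 × O: no H
  Total hydrogens = 8.
Molecular formula: C8H8O

C8H8O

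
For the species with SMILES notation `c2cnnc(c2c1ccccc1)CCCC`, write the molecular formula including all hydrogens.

Heavy atoms from the SMILES: 14 C, 2 N.
Implicit hydrogens by atom environment:
  7 × C (aromatic): 1 H each → 7
  3 × C: 2 H each → 6
  3 × C (aromatic): no H
  2 × N (aromatic): no H
  1 × C: 3 H
  Total hydrogens = 16.
Molecular formula: C14H16N2

C14H16N2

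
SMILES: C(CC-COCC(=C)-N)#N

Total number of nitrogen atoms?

The symbol for nitrogen appears 2 times in the SMILES.

2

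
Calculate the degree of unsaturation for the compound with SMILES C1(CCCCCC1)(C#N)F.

Molecular formula from the SMILES: C8H12FN.
DoU = (2C + 2 + N − H − X)/2 = (2·8 + 2 + 1 − 12 − 1)/2 = 6/2 = 3.
(Structurally: 1 ring(s) + 2 π bond(s) = 3.)

3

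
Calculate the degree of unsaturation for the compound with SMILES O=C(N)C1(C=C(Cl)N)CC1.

3

Molecular formula from the SMILES: C6H9ClN2O.
DoU = (2C + 2 + N − H − X)/2 = (2·6 + 2 + 2 − 9 − 1)/2 = 6/2 = 3.
(Structurally: 1 ring(s) + 2 π bond(s) = 3.)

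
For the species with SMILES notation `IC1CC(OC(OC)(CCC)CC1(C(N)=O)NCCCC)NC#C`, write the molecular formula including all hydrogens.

Heavy atoms from the SMILES: 17 C, 1 I, 3 N, 3 O.
Implicit hydrogens by atom environment:
  7 × C: 2 H each → 14
  4 × C: no H
  3 × C: 3 H each → 9
  3 × C: 1 H each → 3
  3 × O: no H
  2 × N: 1 H each → 2
  1 × I: no H
  1 × N: 2 H
  Total hydrogens = 30.
Molecular formula: C17H30IN3O3

C17H30IN3O3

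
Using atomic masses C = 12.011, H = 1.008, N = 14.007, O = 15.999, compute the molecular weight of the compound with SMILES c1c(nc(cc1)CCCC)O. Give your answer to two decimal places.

151.21

Molecular formula: C9H13NO.
M = 9×12.011 + 13×1.008 + 1×14.007 + 1×15.999 = 151.21 g/mol.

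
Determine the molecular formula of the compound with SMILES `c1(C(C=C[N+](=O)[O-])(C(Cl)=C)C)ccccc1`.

C12H12ClNO2

Heavy atoms from the SMILES: 12 C, 1 Cl, 1 N, 2 O.
Implicit hydrogens by atom environment:
  5 × C (aromatic): 1 H each → 5
  2 × C: 1 H each → 2
  2 × C: no H
  1 × C: 3 H
  1 × C: 2 H
  1 × C (aromatic): no H
  1 × Cl: no H
  1 × N (charge +1): no H
  1 × O: no H
  1 × O (charge -1): no H
  Total hydrogens = 12.
Molecular formula: C12H12ClNO2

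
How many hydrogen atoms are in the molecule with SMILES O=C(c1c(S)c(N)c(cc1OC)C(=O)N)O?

10

Hydrogens are implicit in SMILES; fill each atom to its normal valence:
  5 × C (aromatic): no H
  3 × O: no H
  2 × C: no H
  2 × N: 2 H each → 4
  1 × C: 3 H
  1 × C (aromatic): 1 H
  1 × O: 1 H
  1 × S: 1 H
  Total hydrogens = 10.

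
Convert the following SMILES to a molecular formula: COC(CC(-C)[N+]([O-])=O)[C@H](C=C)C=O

Heavy atoms from the SMILES: 9 C, 1 N, 4 O.
Implicit hydrogens by atom environment:
  5 × C: 1 H each → 5
  3 × O: no H
  2 × C: 3 H each → 6
  2 × C: 2 H each → 4
  1 × N (charge +1): no H
  1 × O (charge -1): no H
  Total hydrogens = 15.
Molecular formula: C9H15NO4

C9H15NO4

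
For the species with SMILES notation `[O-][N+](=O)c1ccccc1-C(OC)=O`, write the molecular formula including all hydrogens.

C8H7NO4

Heavy atoms from the SMILES: 8 C, 1 N, 4 O.
Implicit hydrogens by atom environment:
  4 × C (aromatic): 1 H each → 4
  3 × O: no H
  2 × C (aromatic): no H
  1 × C: 3 H
  1 × C: no H
  1 × N (charge +1): no H
  1 × O (charge -1): no H
  Total hydrogens = 7.
Molecular formula: C8H7NO4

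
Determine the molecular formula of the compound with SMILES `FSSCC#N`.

Heavy atoms from the SMILES: 2 C, 1 F, 1 N, 2 S.
Implicit hydrogens by atom environment:
  2 × S: no H
  1 × C: 2 H
  1 × C: no H
  1 × F: no H
  1 × N: no H
  Total hydrogens = 2.
Molecular formula: C2H2FNS2

C2H2FNS2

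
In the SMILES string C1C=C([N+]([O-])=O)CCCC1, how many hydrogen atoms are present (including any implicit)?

Hydrogens are implicit in SMILES; fill each atom to its normal valence:
  5 × C: 2 H each → 10
  1 × C: 1 H
  1 × C: no H
  1 × N (charge +1): no H
  1 × O: no H
  1 × O (charge -1): no H
  Total hydrogens = 11.

11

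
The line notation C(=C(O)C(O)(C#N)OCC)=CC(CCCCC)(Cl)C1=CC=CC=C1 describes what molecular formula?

C19H24ClNO3

Heavy atoms from the SMILES: 19 C, 1 Cl, 1 N, 3 O.
Implicit hydrogens by atom environment:
  5 × C: 2 H each → 10
  5 × C (aromatic): 1 H each → 5
  5 × C: no H
  2 × C: 3 H each → 6
  2 × O: 1 H each → 2
  1 × C: 1 H
  1 × C (aromatic): no H
  1 × Cl: no H
  1 × N: no H
  1 × O: no H
  Total hydrogens = 24.
Molecular formula: C19H24ClNO3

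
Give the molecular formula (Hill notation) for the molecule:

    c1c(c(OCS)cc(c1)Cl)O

C7H7ClO2S

Heavy atoms from the SMILES: 7 C, 1 Cl, 2 O, 1 S.
Implicit hydrogens by atom environment:
  3 × C (aromatic): 1 H each → 3
  3 × C (aromatic): no H
  1 × C: 2 H
  1 × Cl: no H
  1 × O: 1 H
  1 × O: no H
  1 × S: 1 H
  Total hydrogens = 7.
Molecular formula: C7H7ClO2S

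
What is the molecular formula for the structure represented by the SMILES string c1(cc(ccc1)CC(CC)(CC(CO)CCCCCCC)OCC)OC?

Heavy atoms from the SMILES: 23 C, 3 O.
Implicit hydrogens by atom environment:
  11 × C: 2 H each → 22
  4 × C: 3 H each → 12
  4 × C (aromatic): 1 H each → 4
  2 × C (aromatic): no H
  2 × O: no H
  1 × C: 1 H
  1 × C: no H
  1 × O: 1 H
  Total hydrogens = 40.
Molecular formula: C23H40O3

C23H40O3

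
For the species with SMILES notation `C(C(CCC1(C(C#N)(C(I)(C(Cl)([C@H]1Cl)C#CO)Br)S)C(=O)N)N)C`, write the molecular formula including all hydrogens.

C14H17BrCl2IN3O2S

Heavy atoms from the SMILES: 1 Br, 14 C, 2 Cl, 1 I, 3 N, 2 O, 1 S.
Implicit hydrogens by atom environment:
  8 × C: no H
  3 × C: 2 H each → 6
  2 × C: 1 H each → 2
  2 × Cl: no H
  2 × N: 2 H each → 4
  1 × Br: no H
  1 × C: 3 H
  1 × I: no H
  1 × N: no H
  1 × O: 1 H
  1 × O: no H
  1 × S: 1 H
  Total hydrogens = 17.
Molecular formula: C14H17BrCl2IN3O2S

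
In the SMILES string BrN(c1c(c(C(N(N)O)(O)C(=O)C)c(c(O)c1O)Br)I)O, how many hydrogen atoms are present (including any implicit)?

10

Hydrogens are implicit in SMILES; fill each atom to its normal valence:
  6 × C (aromatic): no H
  5 × O: 1 H each → 5
  2 × Br: no H
  2 × C: no H
  2 × N: no H
  1 × C: 3 H
  1 × I: no H
  1 × N: 2 H
  1 × O: no H
  Total hydrogens = 10.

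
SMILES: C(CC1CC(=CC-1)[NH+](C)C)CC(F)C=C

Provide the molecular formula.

C13H23FN+

Heavy atoms from the SMILES: 13 C, 1 F, 1 N.
Implicit hydrogens by atom environment:
  6 × C: 2 H each → 12
  4 × C: 1 H each → 4
  2 × C: 3 H each → 6
  1 × C: no H
  1 × F: no H
  1 × N (charge +1): 1 H
  Total hydrogens = 23.
Net charge +1.
Molecular formula: C13H23FN+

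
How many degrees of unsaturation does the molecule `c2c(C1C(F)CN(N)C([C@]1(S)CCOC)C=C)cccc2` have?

6

Molecular formula from the SMILES: C16H23FN2OS.
DoU = (2C + 2 + N − H − X)/2 = (2·16 + 2 + 2 − 23 − 1)/2 = 12/2 = 6.
(Structurally: 2 ring(s) + 4 π bond(s) = 6.)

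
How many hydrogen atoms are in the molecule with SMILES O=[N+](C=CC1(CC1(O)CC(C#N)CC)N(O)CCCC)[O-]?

23

Hydrogens are implicit in SMILES; fill each atom to its normal valence:
  6 × C: 2 H each → 12
  3 × C: 1 H each → 3
  3 × C: no H
  2 × C: 3 H each → 6
  2 × N: no H
  2 × O: 1 H each → 2
  1 × N (charge +1): no H
  1 × O: no H
  1 × O (charge -1): no H
  Total hydrogens = 23.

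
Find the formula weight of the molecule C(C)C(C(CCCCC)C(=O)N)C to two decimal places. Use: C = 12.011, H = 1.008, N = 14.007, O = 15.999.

185.31

Molecular formula: C11H23NO.
M = 11×12.011 + 23×1.008 + 1×14.007 + 1×15.999 = 185.31 g/mol.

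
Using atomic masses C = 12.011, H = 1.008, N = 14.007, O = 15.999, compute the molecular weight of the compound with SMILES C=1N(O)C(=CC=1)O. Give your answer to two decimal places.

Molecular formula: C4H5NO2.
M = 4×12.011 + 5×1.008 + 1×14.007 + 2×15.999 = 99.09 g/mol.

99.09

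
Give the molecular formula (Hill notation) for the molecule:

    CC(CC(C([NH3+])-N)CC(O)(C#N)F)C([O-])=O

Heavy atoms from the SMILES: 9 C, 1 F, 3 N, 3 O.
Implicit hydrogens by atom environment:
  3 × C: 1 H each → 3
  3 × C: no H
  2 × C: 2 H each → 4
  1 × C: 3 H
  1 × F: no H
  1 × N (charge +1): 3 H
  1 × N: 2 H
  1 × N: no H
  1 × O: 1 H
  1 × O: no H
  1 × O (charge -1): no H
  Total hydrogens = 16.
Molecular formula: C9H16FN3O3

C9H16FN3O3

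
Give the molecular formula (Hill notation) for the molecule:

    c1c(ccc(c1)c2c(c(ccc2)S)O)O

Heavy atoms from the SMILES: 12 C, 2 O, 1 S.
Implicit hydrogens by atom environment:
  7 × C (aromatic): 1 H each → 7
  5 × C (aromatic): no H
  2 × O: 1 H each → 2
  1 × S: 1 H
  Total hydrogens = 10.
Molecular formula: C12H10O2S

C12H10O2S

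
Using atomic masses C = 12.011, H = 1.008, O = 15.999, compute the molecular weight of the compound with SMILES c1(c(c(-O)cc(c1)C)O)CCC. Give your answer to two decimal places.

Molecular formula: C10H14O2.
M = 10×12.011 + 14×1.008 + 2×15.999 = 166.22 g/mol.

166.22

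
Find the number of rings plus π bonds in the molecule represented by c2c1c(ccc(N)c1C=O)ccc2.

8

Molecular formula from the SMILES: C11H9NO.
DoU = (2C + 2 + N − H − X)/2 = (2·11 + 2 + 1 − 9 − 0)/2 = 16/2 = 8.
(Structurally: 2 ring(s) + 6 π bond(s) = 8.)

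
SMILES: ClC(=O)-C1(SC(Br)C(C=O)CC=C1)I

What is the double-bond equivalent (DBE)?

Molecular formula from the SMILES: C8H7BrClIO2S.
DoU = (2C + 2 + N − H − X)/2 = (2·8 + 2 + 0 − 7 − 3)/2 = 8/2 = 4.
(Structurally: 1 ring(s) + 3 π bond(s) = 4.)

4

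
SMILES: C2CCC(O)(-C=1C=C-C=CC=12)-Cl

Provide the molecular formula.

Heavy atoms from the SMILES: 10 C, 1 Cl, 1 O.
Implicit hydrogens by atom environment:
  4 × C (aromatic): 1 H each → 4
  3 × C: 2 H each → 6
  2 × C (aromatic): no H
  1 × C: no H
  1 × Cl: no H
  1 × O: 1 H
  Total hydrogens = 11.
Molecular formula: C10H11ClO

C10H11ClO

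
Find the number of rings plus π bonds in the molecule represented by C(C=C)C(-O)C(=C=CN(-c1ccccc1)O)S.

7

Molecular formula from the SMILES: C13H15NO2S.
DoU = (2C + 2 + N − H − X)/2 = (2·13 + 2 + 1 − 15 − 0)/2 = 14/2 = 7.
(Structurally: 1 ring(s) + 6 π bond(s) = 7.)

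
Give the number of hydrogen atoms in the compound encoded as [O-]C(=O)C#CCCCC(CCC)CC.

19

Hydrogens are implicit in SMILES; fill each atom to its normal valence:
  6 × C: 2 H each → 12
  3 × C: no H
  2 × C: 3 H each → 6
  1 × C: 1 H
  1 × O: no H
  1 × O (charge -1): no H
  Total hydrogens = 19.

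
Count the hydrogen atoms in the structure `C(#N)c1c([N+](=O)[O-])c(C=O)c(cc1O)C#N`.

3

Hydrogens are implicit in SMILES; fill each atom to its normal valence:
  5 × C (aromatic): no H
  2 × C: no H
  2 × N: no H
  2 × O: no H
  1 × C (aromatic): 1 H
  1 × C: 1 H
  1 × N (charge +1): no H
  1 × O: 1 H
  1 × O (charge -1): no H
  Total hydrogens = 3.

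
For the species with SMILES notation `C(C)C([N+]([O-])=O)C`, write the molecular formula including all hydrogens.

C4H9NO2

Heavy atoms from the SMILES: 4 C, 1 N, 2 O.
Implicit hydrogens by atom environment:
  2 × C: 3 H each → 6
  1 × C: 2 H
  1 × C: 1 H
  1 × N (charge +1): no H
  1 × O: no H
  1 × O (charge -1): no H
  Total hydrogens = 9.
Molecular formula: C4H9NO2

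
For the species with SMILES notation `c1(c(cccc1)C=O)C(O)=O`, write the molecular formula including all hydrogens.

Heavy atoms from the SMILES: 8 C, 3 O.
Implicit hydrogens by atom environment:
  4 × C (aromatic): 1 H each → 4
  2 × C (aromatic): no H
  2 × O: no H
  1 × C: 1 H
  1 × C: no H
  1 × O: 1 H
  Total hydrogens = 6.
Molecular formula: C8H6O3

C8H6O3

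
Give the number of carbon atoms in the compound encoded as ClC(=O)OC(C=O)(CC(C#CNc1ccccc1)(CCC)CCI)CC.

20

The symbol for carbon appears 20 times in the SMILES. Lowercase c denotes aromatic carbon and counts toward C.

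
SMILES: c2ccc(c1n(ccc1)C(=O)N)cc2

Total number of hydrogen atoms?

Hydrogens are implicit in SMILES; fill each atom to its normal valence:
  8 × C (aromatic): 1 H each → 8
  2 × C (aromatic): no H
  1 × C: no H
  1 × N: 2 H
  1 × N (aromatic): no H
  1 × O: no H
  Total hydrogens = 10.

10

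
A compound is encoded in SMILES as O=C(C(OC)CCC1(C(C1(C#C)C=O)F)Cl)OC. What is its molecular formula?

C12H14ClFO4

Heavy atoms from the SMILES: 12 C, 1 Cl, 1 F, 4 O.
Implicit hydrogens by atom environment:
  4 × C: 1 H each → 4
  4 × C: no H
  4 × O: no H
  2 × C: 3 H each → 6
  2 × C: 2 H each → 4
  1 × Cl: no H
  1 × F: no H
  Total hydrogens = 14.
Molecular formula: C12H14ClFO4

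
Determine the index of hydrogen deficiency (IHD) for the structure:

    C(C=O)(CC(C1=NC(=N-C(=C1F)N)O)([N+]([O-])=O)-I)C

6

Molecular formula from the SMILES: C9H10FIN4O4.
DoU = (2C + 2 + N − H − X)/2 = (2·9 + 2 + 4 − 10 − 2)/2 = 12/2 = 6.
(Structurally: 1 ring(s) + 5 π bond(s) = 6.)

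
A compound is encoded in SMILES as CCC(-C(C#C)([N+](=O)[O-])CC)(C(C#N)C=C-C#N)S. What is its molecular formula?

Heavy atoms from the SMILES: 13 C, 3 N, 2 O, 1 S.
Implicit hydrogens by atom environment:
  5 × C: no H
  4 × C: 1 H each → 4
  2 × C: 3 H each → 6
  2 × C: 2 H each → 4
  2 × N: no H
  1 × N (charge +1): no H
  1 × O: no H
  1 × O (charge -1): no H
  1 × S: 1 H
  Total hydrogens = 15.
Molecular formula: C13H15N3O2S

C13H15N3O2S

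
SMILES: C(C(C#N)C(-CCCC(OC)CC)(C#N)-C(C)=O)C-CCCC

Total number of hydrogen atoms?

32

Hydrogens are implicit in SMILES; fill each atom to its normal valence:
  9 × C: 2 H each → 18
  4 × C: 3 H each → 12
  4 × C: no H
  2 × C: 1 H each → 2
  2 × N: no H
  2 × O: no H
  Total hydrogens = 32.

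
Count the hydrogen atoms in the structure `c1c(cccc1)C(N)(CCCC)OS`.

Hydrogens are implicit in SMILES; fill each atom to its normal valence:
  5 × C (aromatic): 1 H each → 5
  3 × C: 2 H each → 6
  1 × C: 3 H
  1 × C: no H
  1 × C (aromatic): no H
  1 × N: 2 H
  1 × O: no H
  1 × S: 1 H
  Total hydrogens = 17.

17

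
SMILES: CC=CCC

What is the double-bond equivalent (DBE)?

Molecular formula from the SMILES: C5H10.
DoU = (2C + 2 + N − H − X)/2 = (2·5 + 2 + 0 − 10 − 0)/2 = 2/2 = 1.
(Structurally: 0 ring(s) + 1 π bond(s) = 1.)

1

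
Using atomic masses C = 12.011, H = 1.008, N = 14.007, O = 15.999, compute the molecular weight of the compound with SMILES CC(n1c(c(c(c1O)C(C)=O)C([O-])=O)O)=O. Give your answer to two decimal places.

226.16

Molecular formula: C9H8NO6-.
M = 9×12.011 + 8×1.008 + 1×14.007 + 6×15.999 = 226.16 g/mol.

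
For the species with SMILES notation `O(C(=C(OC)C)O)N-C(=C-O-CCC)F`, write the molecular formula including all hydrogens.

C9H16FNO4

Heavy atoms from the SMILES: 9 C, 1 F, 1 N, 4 O.
Implicit hydrogens by atom environment:
  3 × C: 3 H each → 9
  3 × C: no H
  3 × O: no H
  2 × C: 2 H each → 4
  1 × C: 1 H
  1 × F: no H
  1 × N: 1 H
  1 × O: 1 H
  Total hydrogens = 16.
Molecular formula: C9H16FNO4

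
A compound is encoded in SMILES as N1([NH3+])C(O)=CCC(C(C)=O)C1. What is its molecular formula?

Heavy atoms from the SMILES: 7 C, 2 N, 2 O.
Implicit hydrogens by atom environment:
  2 × C: 2 H each → 4
  2 × C: 1 H each → 2
  2 × C: no H
  1 × C: 3 H
  1 × N (charge +1): 3 H
  1 × N: no H
  1 × O: 1 H
  1 × O: no H
  Total hydrogens = 13.
Net charge +1.
Molecular formula: C7H13N2O2+

C7H13N2O2+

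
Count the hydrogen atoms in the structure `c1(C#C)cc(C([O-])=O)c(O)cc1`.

5

Hydrogens are implicit in SMILES; fill each atom to its normal valence:
  3 × C (aromatic): 1 H each → 3
  3 × C (aromatic): no H
  2 × C: no H
  1 × C: 1 H
  1 × O: 1 H
  1 × O: no H
  1 × O (charge -1): no H
  Total hydrogens = 5.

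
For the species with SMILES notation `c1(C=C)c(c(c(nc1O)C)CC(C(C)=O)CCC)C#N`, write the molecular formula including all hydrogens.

C16H20N2O2

Heavy atoms from the SMILES: 16 C, 2 N, 2 O.
Implicit hydrogens by atom environment:
  5 × C (aromatic): no H
  4 × C: 2 H each → 8
  3 × C: 3 H each → 9
  2 × C: 1 H each → 2
  2 × C: no H
  1 × N (aromatic): no H
  1 × N: no H
  1 × O: 1 H
  1 × O: no H
  Total hydrogens = 20.
Molecular formula: C16H20N2O2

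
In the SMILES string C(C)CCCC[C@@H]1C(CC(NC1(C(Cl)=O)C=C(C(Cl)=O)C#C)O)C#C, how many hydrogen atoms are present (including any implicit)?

Hydrogens are implicit in SMILES; fill each atom to its normal valence:
  6 × C: 2 H each → 12
  6 × C: 1 H each → 6
  6 × C: no H
  2 × Cl: no H
  2 × O: no H
  1 × C: 3 H
  1 × N: 1 H
  1 × O: 1 H
  Total hydrogens = 23.

23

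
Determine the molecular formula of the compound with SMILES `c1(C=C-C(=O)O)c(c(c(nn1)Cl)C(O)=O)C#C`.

Heavy atoms from the SMILES: 10 C, 1 Cl, 2 N, 4 O.
Implicit hydrogens by atom environment:
  4 × C (aromatic): no H
  3 × C: 1 H each → 3
  3 × C: no H
  2 × N (aromatic): no H
  2 × O: 1 H each → 2
  2 × O: no H
  1 × Cl: no H
  Total hydrogens = 5.
Molecular formula: C10H5ClN2O4

C10H5ClN2O4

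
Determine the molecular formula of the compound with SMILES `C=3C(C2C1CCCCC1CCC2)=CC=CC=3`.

C16H22

Heavy atoms from the SMILES: 16 C.
Implicit hydrogens by atom environment:
  7 × C: 2 H each → 14
  5 × C (aromatic): 1 H each → 5
  3 × C: 1 H each → 3
  1 × C (aromatic): no H
  Total hydrogens = 22.
Molecular formula: C16H22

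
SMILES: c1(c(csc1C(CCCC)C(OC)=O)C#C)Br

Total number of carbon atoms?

The symbol for carbon appears 13 times in the SMILES. Lowercase c denotes aromatic carbon and counts toward C.

13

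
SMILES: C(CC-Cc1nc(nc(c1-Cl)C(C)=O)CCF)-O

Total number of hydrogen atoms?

Hydrogens are implicit in SMILES; fill each atom to its normal valence:
  6 × C: 2 H each → 12
  4 × C (aromatic): no H
  2 × N (aromatic): no H
  1 × C: 3 H
  1 × C: no H
  1 × Cl: no H
  1 × F: no H
  1 × O: 1 H
  1 × O: no H
  Total hydrogens = 16.

16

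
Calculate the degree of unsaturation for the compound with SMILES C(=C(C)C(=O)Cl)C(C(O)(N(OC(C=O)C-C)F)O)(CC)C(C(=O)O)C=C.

Molecular formula from the SMILES: C16H23ClFNO7.
DoU = (2C + 2 + N − H − X)/2 = (2·16 + 2 + 1 − 23 − 2)/2 = 10/2 = 5.
(Structurally: 0 ring(s) + 5 π bond(s) = 5.)

5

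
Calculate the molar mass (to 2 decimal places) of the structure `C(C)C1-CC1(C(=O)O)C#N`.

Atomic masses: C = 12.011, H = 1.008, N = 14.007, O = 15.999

Molecular formula: C7H9NO2.
M = 7×12.011 + 9×1.008 + 1×14.007 + 2×15.999 = 139.15 g/mol.

139.15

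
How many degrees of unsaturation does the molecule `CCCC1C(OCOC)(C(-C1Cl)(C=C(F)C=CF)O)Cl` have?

3

Molecular formula from the SMILES: C13H18Cl2F2O3.
DoU = (2C + 2 + N − H − X)/2 = (2·13 + 2 + 0 − 18 − 4)/2 = 6/2 = 3.
(Structurally: 1 ring(s) + 2 π bond(s) = 3.)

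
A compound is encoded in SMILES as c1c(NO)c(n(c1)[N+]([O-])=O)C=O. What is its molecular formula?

C5H5N3O4

Heavy atoms from the SMILES: 5 C, 3 N, 4 O.
Implicit hydrogens by atom environment:
  2 × C (aromatic): 1 H each → 2
  2 × C (aromatic): no H
  2 × O: no H
  1 × C: 1 H
  1 × N: 1 H
  1 × N (aromatic): no H
  1 × N (charge +1): no H
  1 × O: 1 H
  1 × O (charge -1): no H
  Total hydrogens = 5.
Molecular formula: C5H5N3O4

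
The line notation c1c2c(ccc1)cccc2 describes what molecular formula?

C10H8

Heavy atoms from the SMILES: 10 C.
Implicit hydrogens by atom environment:
  8 × C (aromatic): 1 H each → 8
  2 × C (aromatic): no H
  Total hydrogens = 8.
Molecular formula: C10H8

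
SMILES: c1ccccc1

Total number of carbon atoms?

The symbol for carbon appears 6 times in the SMILES. Lowercase c denotes aromatic carbon and counts toward C.

6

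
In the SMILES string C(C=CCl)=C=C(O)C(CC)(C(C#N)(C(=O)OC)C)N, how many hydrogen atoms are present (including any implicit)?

Hydrogens are implicit in SMILES; fill each atom to its normal valence:
  6 × C: no H
  3 × C: 3 H each → 9
  3 × C: 1 H each → 3
  2 × O: no H
  1 × C: 2 H
  1 × Cl: no H
  1 × N: 2 H
  1 × N: no H
  1 × O: 1 H
  Total hydrogens = 17.

17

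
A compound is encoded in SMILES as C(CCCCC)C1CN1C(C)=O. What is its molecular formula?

C10H19NO

Heavy atoms from the SMILES: 10 C, 1 N, 1 O.
Implicit hydrogens by atom environment:
  6 × C: 2 H each → 12
  2 × C: 3 H each → 6
  1 × C: 1 H
  1 × C: no H
  1 × N: no H
  1 × O: no H
  Total hydrogens = 19.
Molecular formula: C10H19NO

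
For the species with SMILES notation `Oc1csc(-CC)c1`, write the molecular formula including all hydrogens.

Heavy atoms from the SMILES: 6 C, 1 O, 1 S.
Implicit hydrogens by atom environment:
  2 × C (aromatic): 1 H each → 2
  2 × C (aromatic): no H
  1 × C: 3 H
  1 × C: 2 H
  1 × O: 1 H
  1 × S (aromatic): no H
  Total hydrogens = 8.
Molecular formula: C6H8OS

C6H8OS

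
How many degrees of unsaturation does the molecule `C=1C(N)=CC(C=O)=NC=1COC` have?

Molecular formula from the SMILES: C8H10N2O2.
DoU = (2C + 2 + N − H − X)/2 = (2·8 + 2 + 2 − 10 − 0)/2 = 10/2 = 5.
(Structurally: 1 ring(s) + 4 π bond(s) = 5.)

5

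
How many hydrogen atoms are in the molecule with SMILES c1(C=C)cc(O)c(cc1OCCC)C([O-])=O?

13

Hydrogens are implicit in SMILES; fill each atom to its normal valence:
  4 × C (aromatic): no H
  3 × C: 2 H each → 6
  2 × C (aromatic): 1 H each → 2
  2 × O: no H
  1 × C: 3 H
  1 × C: 1 H
  1 × C: no H
  1 × O: 1 H
  1 × O (charge -1): no H
  Total hydrogens = 13.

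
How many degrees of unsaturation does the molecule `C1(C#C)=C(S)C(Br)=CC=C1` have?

6

Molecular formula from the SMILES: C8H5BrS.
DoU = (2C + 2 + N − H − X)/2 = (2·8 + 2 + 0 − 5 − 1)/2 = 12/2 = 6.
(Structurally: 1 ring(s) + 5 π bond(s) = 6.)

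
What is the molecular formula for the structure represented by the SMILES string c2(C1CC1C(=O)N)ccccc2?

C10H11NO

Heavy atoms from the SMILES: 10 C, 1 N, 1 O.
Implicit hydrogens by atom environment:
  5 × C (aromatic): 1 H each → 5
  2 × C: 1 H each → 2
  1 × C: 2 H
  1 × C: no H
  1 × C (aromatic): no H
  1 × N: 2 H
  1 × O: no H
  Total hydrogens = 11.
Molecular formula: C10H11NO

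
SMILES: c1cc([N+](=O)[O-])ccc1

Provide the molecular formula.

Heavy atoms from the SMILES: 6 C, 1 N, 2 O.
Implicit hydrogens by atom environment:
  5 × C (aromatic): 1 H each → 5
  1 × C (aromatic): no H
  1 × N (charge +1): no H
  1 × O: no H
  1 × O (charge -1): no H
  Total hydrogens = 5.
Molecular formula: C6H5NO2

C6H5NO2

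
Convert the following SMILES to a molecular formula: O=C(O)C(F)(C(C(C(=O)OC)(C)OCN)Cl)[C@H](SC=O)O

Heavy atoms from the SMILES: 10 C, 1 Cl, 1 F, 1 N, 7 O, 1 S.
Implicit hydrogens by atom environment:
  5 × O: no H
  4 × C: no H
  3 × C: 1 H each → 3
  2 × C: 3 H each → 6
  2 × O: 1 H each → 2
  1 × C: 2 H
  1 × Cl: no H
  1 × F: no H
  1 × N: 2 H
  1 × S: no H
  Total hydrogens = 15.
Molecular formula: C10H15ClFNO7S

C10H15ClFNO7S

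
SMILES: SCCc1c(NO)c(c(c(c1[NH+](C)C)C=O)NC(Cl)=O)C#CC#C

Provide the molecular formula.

Heavy atoms from the SMILES: 16 C, 1 Cl, 3 N, 3 O, 1 S.
Implicit hydrogens by atom environment:
  6 × C (aromatic): no H
  4 × C: no H
  2 × C: 3 H each → 6
  2 × C: 2 H each → 4
  2 × C: 1 H each → 2
  2 × N: 1 H each → 2
  2 × O: no H
  1 × Cl: no H
  1 × N (charge +1): 1 H
  1 × O: 1 H
  1 × S: 1 H
  Total hydrogens = 17.
Net charge +1.
Molecular formula: C16H17ClN3O3S+

C16H17ClN3O3S+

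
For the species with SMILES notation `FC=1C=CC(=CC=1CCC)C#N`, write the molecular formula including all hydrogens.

C10H10FN

Heavy atoms from the SMILES: 10 C, 1 F, 1 N.
Implicit hydrogens by atom environment:
  3 × C (aromatic): 1 H each → 3
  3 × C (aromatic): no H
  2 × C: 2 H each → 4
  1 × C: 3 H
  1 × C: no H
  1 × F: no H
  1 × N: no H
  Total hydrogens = 10.
Molecular formula: C10H10FN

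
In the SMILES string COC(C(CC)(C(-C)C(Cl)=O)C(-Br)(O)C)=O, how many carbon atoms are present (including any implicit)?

The symbol for carbon appears 10 times in the SMILES. (Cl is a single chlorine, not C + l.)

10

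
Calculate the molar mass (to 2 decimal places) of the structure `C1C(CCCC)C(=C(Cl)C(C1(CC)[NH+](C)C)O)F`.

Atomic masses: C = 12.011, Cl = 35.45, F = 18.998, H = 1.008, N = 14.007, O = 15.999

Molecular formula: C14H26ClFNO+.
M = 14×12.011 + 1×35.45 + 1×18.998 + 26×1.008 + 1×14.007 + 1×15.999 = 278.82 g/mol.

278.82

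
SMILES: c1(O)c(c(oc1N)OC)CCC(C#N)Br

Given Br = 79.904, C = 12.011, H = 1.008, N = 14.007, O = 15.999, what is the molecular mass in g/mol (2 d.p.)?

Molecular formula: C9H11BrN2O3.
M = 1×79.904 + 9×12.011 + 11×1.008 + 2×14.007 + 3×15.999 = 275.10 g/mol.

275.10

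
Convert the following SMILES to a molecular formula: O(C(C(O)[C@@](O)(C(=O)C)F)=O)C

C6H9FO5

Heavy atoms from the SMILES: 6 C, 1 F, 5 O.
Implicit hydrogens by atom environment:
  3 × C: no H
  3 × O: no H
  2 × C: 3 H each → 6
  2 × O: 1 H each → 2
  1 × C: 1 H
  1 × F: no H
  Total hydrogens = 9.
Molecular formula: C6H9FO5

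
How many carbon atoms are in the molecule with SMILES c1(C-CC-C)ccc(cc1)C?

11

The symbol for carbon appears 11 times in the SMILES. Lowercase c denotes aromatic carbon and counts toward C.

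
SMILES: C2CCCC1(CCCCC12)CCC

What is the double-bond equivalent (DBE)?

Molecular formula from the SMILES: C13H24.
DoU = (2C + 2 + N − H − X)/2 = (2·13 + 2 + 0 − 24 − 0)/2 = 4/2 = 2.
(Structurally: 2 ring(s) + 0 π bond(s) = 2.)

2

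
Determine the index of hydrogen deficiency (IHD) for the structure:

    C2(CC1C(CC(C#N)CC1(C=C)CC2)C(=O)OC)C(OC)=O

7

Molecular formula from the SMILES: C17H23NO4.
DoU = (2C + 2 + N − H − X)/2 = (2·17 + 2 + 1 − 23 − 0)/2 = 14/2 = 7.
(Structurally: 2 ring(s) + 5 π bond(s) = 7.)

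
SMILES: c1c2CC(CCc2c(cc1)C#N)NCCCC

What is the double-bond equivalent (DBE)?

7

Molecular formula from the SMILES: C15H20N2.
DoU = (2C + 2 + N − H − X)/2 = (2·15 + 2 + 2 − 20 − 0)/2 = 14/2 = 7.
(Structurally: 2 ring(s) + 5 π bond(s) = 7.)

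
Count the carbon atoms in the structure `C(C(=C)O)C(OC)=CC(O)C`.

The symbol for carbon appears 8 times in the SMILES.

8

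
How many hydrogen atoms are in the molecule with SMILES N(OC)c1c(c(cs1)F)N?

Hydrogens are implicit in SMILES; fill each atom to its normal valence:
  3 × C (aromatic): no H
  1 × C: 3 H
  1 × C (aromatic): 1 H
  1 × F: no H
  1 × N: 2 H
  1 × N: 1 H
  1 × O: no H
  1 × S (aromatic): no H
  Total hydrogens = 7.

7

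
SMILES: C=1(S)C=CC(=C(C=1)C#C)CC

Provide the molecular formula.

C10H10S

Heavy atoms from the SMILES: 10 C, 1 S.
Implicit hydrogens by atom environment:
  3 × C (aromatic): 1 H each → 3
  3 × C (aromatic): no H
  1 × C: 3 H
  1 × C: 2 H
  1 × C: 1 H
  1 × C: no H
  1 × S: 1 H
  Total hydrogens = 10.
Molecular formula: C10H10S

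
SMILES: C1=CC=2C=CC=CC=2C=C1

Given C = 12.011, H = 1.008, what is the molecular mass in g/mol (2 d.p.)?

128.17

Molecular formula: C10H8.
M = 10×12.011 + 8×1.008 = 128.17 g/mol.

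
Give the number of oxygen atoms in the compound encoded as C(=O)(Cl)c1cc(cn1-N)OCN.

The symbol for oxygen appears 2 times in the SMILES.

2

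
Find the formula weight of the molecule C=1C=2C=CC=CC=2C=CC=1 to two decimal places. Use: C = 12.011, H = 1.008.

Molecular formula: C10H8.
M = 10×12.011 + 8×1.008 = 128.17 g/mol.

128.17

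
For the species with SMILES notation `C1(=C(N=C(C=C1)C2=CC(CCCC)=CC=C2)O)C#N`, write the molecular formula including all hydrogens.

Heavy atoms from the SMILES: 16 C, 2 N, 1 O.
Implicit hydrogens by atom environment:
  6 × C (aromatic): 1 H each → 6
  5 × C (aromatic): no H
  3 × C: 2 H each → 6
  1 × C: 3 H
  1 × C: no H
  1 × N (aromatic): no H
  1 × N: no H
  1 × O: 1 H
  Total hydrogens = 16.
Molecular formula: C16H16N2O

C16H16N2O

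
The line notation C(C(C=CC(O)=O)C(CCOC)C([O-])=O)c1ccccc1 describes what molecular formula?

C16H19O5-

Heavy atoms from the SMILES: 16 C, 5 O.
Implicit hydrogens by atom environment:
  5 × C (aromatic): 1 H each → 5
  4 × C: 1 H each → 4
  3 × C: 2 H each → 6
  3 × O: no H
  2 × C: no H
  1 × C: 3 H
  1 × C (aromatic): no H
  1 × O: 1 H
  1 × O (charge -1): no H
  Total hydrogens = 19.
Net charge -1.
Molecular formula: C16H19O5-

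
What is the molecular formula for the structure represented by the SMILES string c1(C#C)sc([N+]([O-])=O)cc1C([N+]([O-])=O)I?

C7H3IN2O4S

Heavy atoms from the SMILES: 7 C, 1 I, 2 N, 4 O, 1 S.
Implicit hydrogens by atom environment:
  3 × C (aromatic): no H
  2 × C: 1 H each → 2
  2 × N (charge +1): no H
  2 × O: no H
  2 × O (charge -1): no H
  1 × C (aromatic): 1 H
  1 × C: no H
  1 × I: no H
  1 × S (aromatic): no H
  Total hydrogens = 3.
Molecular formula: C7H3IN2O4S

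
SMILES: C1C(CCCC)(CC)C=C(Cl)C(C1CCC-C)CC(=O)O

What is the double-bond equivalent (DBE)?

Molecular formula from the SMILES: C18H31ClO2.
DoU = (2C + 2 + N − H − X)/2 = (2·18 + 2 + 0 − 31 − 1)/2 = 6/2 = 3.
(Structurally: 1 ring(s) + 2 π bond(s) = 3.)

3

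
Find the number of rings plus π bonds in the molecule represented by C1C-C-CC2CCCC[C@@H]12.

2

Molecular formula from the SMILES: C10H18.
DoU = (2C + 2 + N − H − X)/2 = (2·10 + 2 + 0 − 18 − 0)/2 = 4/2 = 2.
(Structurally: 2 ring(s) + 0 π bond(s) = 2.)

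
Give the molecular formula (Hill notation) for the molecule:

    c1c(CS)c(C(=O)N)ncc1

Heavy atoms from the SMILES: 7 C, 2 N, 1 O, 1 S.
Implicit hydrogens by atom environment:
  3 × C (aromatic): 1 H each → 3
  2 × C (aromatic): no H
  1 × C: 2 H
  1 × C: no H
  1 × N: 2 H
  1 × N (aromatic): no H
  1 × O: no H
  1 × S: 1 H
  Total hydrogens = 8.
Molecular formula: C7H8N2OS

C7H8N2OS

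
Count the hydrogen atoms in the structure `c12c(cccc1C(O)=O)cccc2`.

Hydrogens are implicit in SMILES; fill each atom to its normal valence:
  7 × C (aromatic): 1 H each → 7
  3 × C (aromatic): no H
  1 × C: no H
  1 × O: 1 H
  1 × O: no H
  Total hydrogens = 8.

8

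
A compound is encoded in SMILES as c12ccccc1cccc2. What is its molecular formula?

C10H8

Heavy atoms from the SMILES: 10 C.
Implicit hydrogens by atom environment:
  8 × C (aromatic): 1 H each → 8
  2 × C (aromatic): no H
  Total hydrogens = 8.
Molecular formula: C10H8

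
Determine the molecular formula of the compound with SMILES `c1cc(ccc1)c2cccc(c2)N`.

Heavy atoms from the SMILES: 12 C, 1 N.
Implicit hydrogens by atom environment:
  9 × C (aromatic): 1 H each → 9
  3 × C (aromatic): no H
  1 × N: 2 H
  Total hydrogens = 11.
Molecular formula: C12H11N

C12H11N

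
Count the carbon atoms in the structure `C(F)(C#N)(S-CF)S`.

The symbol for carbon appears 3 times in the SMILES.

3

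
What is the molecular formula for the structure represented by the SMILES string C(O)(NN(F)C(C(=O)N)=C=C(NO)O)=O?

Heavy atoms from the SMILES: 5 C, 1 F, 4 N, 5 O.
Implicit hydrogens by atom environment:
  5 × C: no H
  3 × O: 1 H each → 3
  2 × N: 1 H each → 2
  2 × O: no H
  1 × F: no H
  1 × N: 2 H
  1 × N: no H
  Total hydrogens = 7.
Molecular formula: C5H7FN4O5

C5H7FN4O5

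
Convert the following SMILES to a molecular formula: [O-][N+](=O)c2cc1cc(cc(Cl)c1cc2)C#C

Heavy atoms from the SMILES: 12 C, 1 Cl, 1 N, 2 O.
Implicit hydrogens by atom environment:
  5 × C (aromatic): 1 H each → 5
  5 × C (aromatic): no H
  1 × C: 1 H
  1 × C: no H
  1 × Cl: no H
  1 × N (charge +1): no H
  1 × O: no H
  1 × O (charge -1): no H
  Total hydrogens = 6.
Molecular formula: C12H6ClNO2

C12H6ClNO2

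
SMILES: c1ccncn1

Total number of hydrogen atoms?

4

Hydrogens are implicit in SMILES; fill each atom to its normal valence:
  4 × C (aromatic): 1 H each → 4
  2 × N (aromatic): no H
  Total hydrogens = 4.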